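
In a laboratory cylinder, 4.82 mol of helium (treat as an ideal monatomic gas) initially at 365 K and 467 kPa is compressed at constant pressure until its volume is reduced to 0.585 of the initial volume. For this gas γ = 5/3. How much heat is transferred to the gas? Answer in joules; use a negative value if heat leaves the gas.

V₁ = nRT₁/P₁ = 4.82×8.314×365/467 = 31.3 L.
Isobaric: P stays 467 kPa; V/T = const ⇒ T₂ = 214 K, V₂ = 18.3 L.
W = PΔV = 467×(18.3−31.3) kPa·L = -6070 J.
ΔU = nCvΔT = 4.82×12.5×(214−365) = -9110 J.
Q = ΔU + W = nCpΔT = -15200 J.

-15200 J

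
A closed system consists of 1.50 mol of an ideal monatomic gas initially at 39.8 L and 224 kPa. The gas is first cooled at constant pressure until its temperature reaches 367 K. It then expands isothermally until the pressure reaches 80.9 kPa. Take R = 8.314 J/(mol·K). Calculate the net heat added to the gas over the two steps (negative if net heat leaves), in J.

T₁ = P₁V₁/(nR) = 224×39.8/(1.50×8.314) = 715 K.
Step 1 — Isobaric: P stays 224 kPa; V/T = const ⇒ T₂ = 367 K, V₂ = 20.4 L.
W = PΔV = 224×(20.4−39.8) kPa·L = -4340 J.
ΔU = nCvΔT = 1.50×12.5×(367−715) = -6510 J.
Q = ΔU + W = nCpΔT = -10800 J.
State after step 1: P = 224 kPa, V = 20.4 L, T = 367 K.
Step 2 — Isothermal: T stays 367 K; PV = const ⇒ V₂ = 56.6 L, P₂ = 80.9 kPa.
ΔU = 0 (ideal gas, T constant).
W = nRT ln(V₂/V₁) = 1.50×8.314×367×ln(2.77) = 4660 J.
Q = ΔU + W = 4660 J.
Net over both steps: W = 323 J, Q = -6180 J, ΔU = -6510 J.

-6180 J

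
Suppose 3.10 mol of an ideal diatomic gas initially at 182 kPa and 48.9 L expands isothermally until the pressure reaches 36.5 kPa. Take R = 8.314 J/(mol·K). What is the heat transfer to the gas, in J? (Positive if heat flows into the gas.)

T₁ = P₁V₁/(nR) = 182×48.9/(3.10×8.314) = 345 K.
Isothermal: T stays 345 K; PV = const ⇒ V₂ = 244 L, P₂ = 36.5 kPa.
ΔU = 0 (ideal gas, T constant).
W = nRT ln(V₂/V₁) = 3.10×8.314×345×ln(4.99) = 14300 J.
Q = ΔU + W = 14300 J.

14300 J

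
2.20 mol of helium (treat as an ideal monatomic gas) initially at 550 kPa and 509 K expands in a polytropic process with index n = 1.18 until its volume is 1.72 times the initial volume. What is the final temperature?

462 K

V₁ = nRT₁/P₁ = 2.20×8.314×509/550 = 16.9 L.
Polytropic n=1.18: T₂ = T₁(V₁/V₂)^(n−1) = 509×(0.581)^0.18 = 462 K; P₂ = P₁(V₁/V₂)^n = 290 kPa.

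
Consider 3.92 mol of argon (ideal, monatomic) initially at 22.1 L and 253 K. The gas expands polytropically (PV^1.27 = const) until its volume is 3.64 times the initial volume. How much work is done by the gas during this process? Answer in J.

P₁ = nRT₁/V₁ = 3.92×8.314×253/22.1 = 373 kPa.
Polytropic n=1.27: T₂ = T₁(V₁/V₂)^(n−1) = 253×(0.275)^0.27 = 178 K; P₂ = P₁(V₁/V₂)^n = 72.3 kPa.
W = (P₁V₁−P₂V₂)/(n−1) = (373×22.1−72.3×80.4)/0.27 = 8990 J.

8990 J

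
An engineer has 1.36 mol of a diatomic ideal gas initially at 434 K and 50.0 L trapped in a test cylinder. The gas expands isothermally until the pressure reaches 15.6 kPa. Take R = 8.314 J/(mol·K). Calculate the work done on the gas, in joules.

P₁ = nRT₁/V₁ = 1.36×8.314×434/50.0 = 98.1 kPa.
Isothermal: T stays 434 K; PV = const ⇒ V₂ = 315 L, P₂ = 15.6 kPa.
W = nRT ln(V₂/V₁) = 1.36×8.314×434×ln(6.29) = 9030 J.
Work done on the gas = −W_by = -9030 J.

-9030 J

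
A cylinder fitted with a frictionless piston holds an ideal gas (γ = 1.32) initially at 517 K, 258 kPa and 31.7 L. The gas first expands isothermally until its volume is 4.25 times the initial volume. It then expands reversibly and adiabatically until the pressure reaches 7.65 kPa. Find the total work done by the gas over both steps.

21900 J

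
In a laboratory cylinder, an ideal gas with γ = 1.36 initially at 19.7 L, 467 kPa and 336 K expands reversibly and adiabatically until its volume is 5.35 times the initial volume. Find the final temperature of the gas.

Adiabatic: TV^(γ−1) = const ⇒ T₂ = 336×(0.187)^0.360 = 184 K; PV^γ = const ⇒ P₂ = 47.7 kPa.

184 K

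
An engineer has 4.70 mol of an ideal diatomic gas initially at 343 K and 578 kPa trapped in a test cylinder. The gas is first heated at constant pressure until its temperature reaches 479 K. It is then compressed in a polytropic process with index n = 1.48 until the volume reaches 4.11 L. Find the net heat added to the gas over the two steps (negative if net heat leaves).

31800 J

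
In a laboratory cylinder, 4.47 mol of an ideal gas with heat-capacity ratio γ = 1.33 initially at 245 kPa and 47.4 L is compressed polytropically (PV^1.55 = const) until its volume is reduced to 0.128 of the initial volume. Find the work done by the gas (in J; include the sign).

T₁ = P₁V₁/(nR) = 245×47.4/(4.47×8.314) = 312 K.
Polytropic n=1.55: T₂ = T₁(V₁/V₂)^(n−1) = 312×(7.81)^0.55 = 968 K; P₂ = P₁(V₁/V₂)^n = 5930 kPa.
W = (P₁V₁−P₂V₂)/(n−1) = (245×47.4−5930×6.07)/0.55 = -44300 J.

-44300 J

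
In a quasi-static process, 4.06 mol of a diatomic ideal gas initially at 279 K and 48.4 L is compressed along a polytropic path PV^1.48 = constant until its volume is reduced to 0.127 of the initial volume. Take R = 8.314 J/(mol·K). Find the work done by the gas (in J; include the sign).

-33200 J

P₁ = nRT₁/V₁ = 4.06×8.314×279/48.4 = 195 kPa.
Polytropic n=1.48: T₂ = T₁(V₁/V₂)^(n−1) = 279×(7.87)^0.48 = 751 K; P₂ = P₁(V₁/V₂)^n = 4130 kPa.
W = (P₁V₁−P₂V₂)/(n−1) = (195×48.4−4130×6.15)/0.48 = -33200 J.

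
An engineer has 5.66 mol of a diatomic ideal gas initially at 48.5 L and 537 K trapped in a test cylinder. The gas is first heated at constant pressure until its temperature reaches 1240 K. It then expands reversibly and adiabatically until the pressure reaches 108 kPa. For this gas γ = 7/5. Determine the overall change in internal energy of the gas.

29900 J

P₁ = nRT₁/V₁ = 5.66×8.314×537/48.5 = 521 kPa.
Step 1 — Isobaric: P stays 521 kPa; V/T = const ⇒ T₂ = 1240 K, V₂ = 112 L.
W = PΔV = 521×(112−48.5) kPa·L = 33100 J.
ΔU = nCvΔT = 5.66×20.8×(1240−537) = 82700 J.
Q = ΔU + W = nCpΔT = 116000 J.
State after step 1: P = 521 kPa, V = 112 L, T = 1240 K.
Step 2 — Adiabatic: T₂/T₁ = (P₂/P₁)^((γ−1)/γ) ⇒ T₂ = 1240×(0.207)^0.286 = 791 K; V₂ = 345 L.
ΔU = nCvΔT = 5.66×20.8×(791−1240) = -52800 J.
Q = 0 for an adiabatic process, so W = −ΔU = 52800 J.
Net over both steps: W = 85900 J, Q = 116000 J, ΔU = 29900 J.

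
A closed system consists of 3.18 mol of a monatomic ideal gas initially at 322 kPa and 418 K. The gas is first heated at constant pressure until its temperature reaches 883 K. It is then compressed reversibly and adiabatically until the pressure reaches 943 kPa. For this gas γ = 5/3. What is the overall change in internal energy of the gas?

V₁ = nRT₁/P₁ = 3.18×8.314×418/322 = 34.3 L.
Step 1 — Isobaric: P stays 322 kPa; V/T = const ⇒ T₂ = 883 K, V₂ = 72.5 L.
W = PΔV = 322×(72.5−34.3) kPa·L = 12300 J.
ΔU = nCvΔT = 3.18×12.5×(883−418) = 18400 J.
Q = ΔU + W = nCpΔT = 30700 J.
State after step 1: P = 322 kPa, V = 72.5 L, T = 883 K.
Step 2 — Adiabatic: T₂/T₁ = (P₂/P₁)^((γ−1)/γ) ⇒ T₂ = 883×(2.93)^0.400 = 1360 K; V₂ = 38.0 L.
ΔU = nCvΔT = 3.18×12.5×(1360−883) = 18800 J.
Q = 0 for an adiabatic process, so W = −ΔU = -18800 J.
Net over both steps: W = -6510 J, Q = 30700 J, ΔU = 37200 J.

37200 J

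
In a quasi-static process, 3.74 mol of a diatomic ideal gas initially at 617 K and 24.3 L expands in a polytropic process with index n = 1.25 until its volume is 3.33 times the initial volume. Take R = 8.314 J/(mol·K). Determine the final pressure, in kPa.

176 kPa

P₁ = nRT₁/V₁ = 3.74×8.314×617/24.3 = 790 kPa.
Polytropic n=1.25: T₂ = T₁(V₁/V₂)^(n−1) = 617×(0.300)^0.25 = 457 K; P₂ = P₁(V₁/V₂)^n = 176 kPa.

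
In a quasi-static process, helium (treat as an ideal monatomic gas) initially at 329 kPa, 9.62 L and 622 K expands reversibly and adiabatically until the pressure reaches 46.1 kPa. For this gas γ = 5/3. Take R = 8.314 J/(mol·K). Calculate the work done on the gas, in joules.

n = P₁V₁/(RT₁) = 329×9.62/(8.314×622) = 0.612 mol.
Adiabatic: T₂/T₁ = (P₂/P₁)^((γ−1)/γ) ⇒ T₂ = 622×(0.140)^0.400 = 283 K; V₂ = 31.3 L.
ΔU = nCvΔT = 0.612×12.5×(283−622) = -2580 J.
Q = 0 for an adiabatic process, so W = −ΔU = 2580 J.
Work done on the gas = −W_by = -2580 J.

-2580 J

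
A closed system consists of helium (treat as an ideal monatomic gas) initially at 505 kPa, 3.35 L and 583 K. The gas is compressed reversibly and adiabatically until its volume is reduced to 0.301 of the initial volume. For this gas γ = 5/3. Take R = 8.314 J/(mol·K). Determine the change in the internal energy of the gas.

n = P₁V₁/(RT₁) = 505×3.35/(8.314×583) = 0.349 mol.
Adiabatic: TV^(γ−1) = const ⇒ T₂ = 583×(3.32)^0.667 = 1300 K; PV^γ = const ⇒ P₂ = 3740 kPa.
For an ideal gas ΔU = nCvΔT with Cv = (3/2)R = 12.5 J/(mol·K).
ΔU = 0.349×12.5×(1300−583) = 3110 J.

3110 J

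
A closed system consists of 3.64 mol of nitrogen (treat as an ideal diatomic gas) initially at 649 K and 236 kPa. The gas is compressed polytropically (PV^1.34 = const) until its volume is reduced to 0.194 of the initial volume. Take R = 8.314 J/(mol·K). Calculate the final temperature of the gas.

1130 K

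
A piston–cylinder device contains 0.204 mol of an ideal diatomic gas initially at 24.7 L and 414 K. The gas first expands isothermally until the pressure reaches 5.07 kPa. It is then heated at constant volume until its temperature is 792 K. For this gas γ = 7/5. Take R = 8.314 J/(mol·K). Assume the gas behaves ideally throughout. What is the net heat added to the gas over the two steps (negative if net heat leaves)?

P₁ = nRT₁/V₁ = 0.204×8.314×414/24.7 = 28.4 kPa.
Step 1 — Isothermal: T stays 414 K; PV = const ⇒ V₂ = 138 L, P₂ = 5.07 kPa.
ΔU = 0 (ideal gas, T constant).
W = nRT ln(V₂/V₁) = 0.204×8.314×414×ln(5.61) = 1210 J.
Q = ΔU + W = 1210 J.
State after step 1: P = 5.07 kPa, V = 138 L, T = 414 K.
Step 2 — Isochoric: V stays 138 L; P/T = const ⇒ T₂ = 792 K, P₂ = 9.70 kPa.
W = 0 (no volume change).
ΔU = nCvΔT = 0.204×20.8×(792−414) = 1600 J.
Q = ΔU = 1600 J.
Net over both steps: W = 1210 J, Q = 2810 J, ΔU = 1600 J.

2810 J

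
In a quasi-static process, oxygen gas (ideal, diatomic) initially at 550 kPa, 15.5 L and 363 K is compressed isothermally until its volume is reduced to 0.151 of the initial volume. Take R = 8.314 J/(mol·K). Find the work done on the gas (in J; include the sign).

n = P₁V₁/(RT₁) = 550×15.5/(8.314×363) = 2.82 mol.
Isothermal: T stays 363 K; PV = const ⇒ V₂ = 2.34 L, P₂ = 3640 kPa.
W = nRT ln(V₂/V₁) = 2.82×8.314×363×ln(0.151) = -16100 J.
Work done on the gas = −W_by = 16100 J.

16100 J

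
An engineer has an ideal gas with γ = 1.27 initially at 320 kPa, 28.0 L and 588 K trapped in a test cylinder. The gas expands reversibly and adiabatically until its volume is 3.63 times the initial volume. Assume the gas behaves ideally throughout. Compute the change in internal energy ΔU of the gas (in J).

-9760 J

n = P₁V₁/(RT₁) = 320×28.0/(8.314×588) = 1.83 mol.
Adiabatic: TV^(γ−1) = const ⇒ T₂ = 588×(0.275)^0.270 = 415 K; PV^γ = const ⇒ P₂ = 62.2 kPa.
For an ideal gas ΔU = nCvΔT with Cv = R/(γ−1) = 30.8 J/(mol·K).
ΔU = 1.83×30.8×(415−588) = -9760 J.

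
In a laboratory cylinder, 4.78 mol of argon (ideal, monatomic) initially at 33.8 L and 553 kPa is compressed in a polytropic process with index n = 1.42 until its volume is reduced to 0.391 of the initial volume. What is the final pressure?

2100 kPa

T₁ = P₁V₁/(nR) = 553×33.8/(4.78×8.314) = 470 K.
Polytropic n=1.42: T₂ = T₁(V₁/V₂)^(n−1) = 470×(2.56)^0.42 = 698 K; P₂ = P₁(V₁/V₂)^n = 2100 kPa.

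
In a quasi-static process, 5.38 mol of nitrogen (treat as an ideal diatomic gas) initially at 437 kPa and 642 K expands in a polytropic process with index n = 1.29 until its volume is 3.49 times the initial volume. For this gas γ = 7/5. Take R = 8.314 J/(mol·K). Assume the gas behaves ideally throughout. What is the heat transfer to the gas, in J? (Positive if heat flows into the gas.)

8280 J

V₁ = nRT₁/P₁ = 5.38×8.314×642/437 = 65.7 L.
Polytropic n=1.29: T₂ = T₁(V₁/V₂)^(n−1) = 642×(0.287)^0.29 = 447 K; P₂ = P₁(V₁/V₂)^n = 87.1 kPa.
W = (P₁V₁−P₂V₂)/(n−1) = (437×65.7−87.1×229)/0.29 = 30100 J.
ΔU = nCvΔT = 5.38×20.8×(447−642) = -21800 J.
Q = ΔU + W = 8280 J.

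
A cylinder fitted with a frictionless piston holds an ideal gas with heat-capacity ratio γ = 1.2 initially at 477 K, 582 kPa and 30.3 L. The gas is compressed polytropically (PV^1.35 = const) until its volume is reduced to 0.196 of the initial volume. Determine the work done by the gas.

n = P₁V₁/(RT₁) = 582×30.3/(8.314×477) = 4.45 mol.
Polytropic n=1.35: T₂ = T₁(V₁/V₂)^(n−1) = 477×(5.10)^0.35 = 844 K; P₂ = P₁(V₁/V₂)^n = 5250 kPa.
W = (P₁V₁−P₂V₂)/(n−1) = (582×30.3−5250×5.94)/0.35 = -38700 J.

-38700 J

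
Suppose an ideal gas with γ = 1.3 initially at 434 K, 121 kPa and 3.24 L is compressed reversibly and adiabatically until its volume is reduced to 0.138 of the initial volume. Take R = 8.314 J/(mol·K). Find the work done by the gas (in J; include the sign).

-1060 J

n = P₁V₁/(RT₁) = 121×3.24/(8.314×434) = 0.109 mol.
Adiabatic: TV^(γ−1) = const ⇒ T₂ = 434×(7.25)^0.300 = 786 K; PV^γ = const ⇒ P₂ = 1590 kPa.
ΔU = nCvΔT = 0.109×27.7×(786−434) = 1060 J.
Q = 0 for an adiabatic process, so W = −ΔU = -1060 J.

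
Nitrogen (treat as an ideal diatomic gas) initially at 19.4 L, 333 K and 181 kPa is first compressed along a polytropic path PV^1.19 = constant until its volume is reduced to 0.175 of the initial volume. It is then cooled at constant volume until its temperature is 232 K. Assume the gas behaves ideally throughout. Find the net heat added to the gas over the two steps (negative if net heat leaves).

n = P₁V₁/(RT₁) = 181×19.4/(8.314×333) = 1.27 mol.
Step 1 — Polytropic n=1.19: T₂ = T₁(V₁/V₂)^(n−1) = 333×(5.71)^0.19 = 464 K; P₂ = P₁(V₁/V₂)^n = 1440 kPa.
W = (P₁V₁−P₂V₂)/(n−1) = (181×19.4−1440×3.39)/0.19 = -7260 J.
ΔU = nCvΔT = 1.27×20.8×(464−333) = 3450 J.
Q = ΔU + W = -3810 J.
State after step 1: P = 1440 kPa, V = 3.39 L, T = 464 K.
Step 2 — Isochoric: V stays 3.39 L; P/T = const ⇒ T₂ = 232 K, P₂ = 721 kPa.
W = 0 (no volume change).
ΔU = nCvΔT = 1.27×20.8×(232−464) = -6110 J.
Q = ΔU = -6110 J.
Net over both steps: W = -7260 J, Q = -9920 J, ΔU = -2660 J.

-9920 J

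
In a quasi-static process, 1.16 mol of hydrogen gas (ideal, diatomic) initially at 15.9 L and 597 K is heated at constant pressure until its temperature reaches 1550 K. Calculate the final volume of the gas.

41.3 L

P₁ = nRT₁/V₁ = 1.16×8.314×597/15.9 = 362 kPa.
Isobaric: P stays 362 kPa; V/T = const ⇒ T₂ = 1550 K, V₂ = 41.3 L.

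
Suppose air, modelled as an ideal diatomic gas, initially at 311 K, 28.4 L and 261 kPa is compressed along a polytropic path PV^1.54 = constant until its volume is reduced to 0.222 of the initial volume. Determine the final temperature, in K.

Polytropic n=1.54: T₂ = T₁(V₁/V₂)^(n−1) = 311×(4.50)^0.54 = 701 K; P₂ = P₁(V₁/V₂)^n = 2650 kPa.

701 K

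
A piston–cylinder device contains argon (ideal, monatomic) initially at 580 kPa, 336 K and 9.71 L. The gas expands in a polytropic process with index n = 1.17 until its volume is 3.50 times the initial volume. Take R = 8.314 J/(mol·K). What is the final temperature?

Polytropic n=1.17: T₂ = T₁(V₁/V₂)^(n−1) = 336×(0.286)^0.17 = 272 K; P₂ = P₁(V₁/V₂)^n = 134 kPa.

272 K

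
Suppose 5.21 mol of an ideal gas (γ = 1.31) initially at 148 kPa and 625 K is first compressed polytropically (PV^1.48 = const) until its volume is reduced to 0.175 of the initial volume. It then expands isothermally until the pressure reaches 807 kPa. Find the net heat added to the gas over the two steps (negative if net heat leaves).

V₁ = nRT₁/P₁ = 5.21×8.314×625/148 = 183 L.
Step 1 — Polytropic n=1.48: T₂ = T₁(V₁/V₂)^(n−1) = 625×(5.71)^0.48 = 1440 K; P₂ = P₁(V₁/V₂)^n = 1950 kPa.
W = (P₁V₁−P₂V₂)/(n−1) = (148×183−1950×32.0)/0.48 = -73800 J.
ΔU = nCvΔT = 5.21×26.8×(1440−625) = 114000 J.
Q = ΔU + W = 40500 J.
State after step 1: P = 1950 kPa, V = 32.0 L, T = 1440 K.
Step 2 — Isothermal: T stays 1440 K; PV = const ⇒ V₂ = 77.4 L, P₂ = 807 kPa.
ΔU = 0 (ideal gas, T constant).
W = nRT ln(V₂/V₁) = 5.21×8.314×1440×ln(2.42) = 55200 J.
Q = ΔU + W = 55200 J.
Net over both steps: W = -18600 J, Q = 95700 J, ΔU = 114000 J.

95700 J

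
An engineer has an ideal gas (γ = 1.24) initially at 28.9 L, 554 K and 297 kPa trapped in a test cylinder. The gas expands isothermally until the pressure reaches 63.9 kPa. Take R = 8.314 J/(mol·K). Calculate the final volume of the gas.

Isothermal: T stays 554 K; PV = const ⇒ V₂ = 134 L, P₂ = 63.9 kPa.

134 L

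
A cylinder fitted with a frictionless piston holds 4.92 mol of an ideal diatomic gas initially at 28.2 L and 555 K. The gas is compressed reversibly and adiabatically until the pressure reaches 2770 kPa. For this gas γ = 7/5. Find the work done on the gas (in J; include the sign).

24000 J

P₁ = nRT₁/V₁ = 4.92×8.314×555/28.2 = 805 kPa.
Adiabatic: T₂/T₁ = (P₂/P₁)^((γ−1)/γ) ⇒ T₂ = 555×(3.44)^0.286 = 790 K; V₂ = 11.7 L.
ΔU = nCvΔT = 4.92×20.8×(790−555) = 24000 J.
Q = 0 for an adiabatic process, so W = −ΔU = -24000 J.
Work done on the gas = −W_by = 24000 J.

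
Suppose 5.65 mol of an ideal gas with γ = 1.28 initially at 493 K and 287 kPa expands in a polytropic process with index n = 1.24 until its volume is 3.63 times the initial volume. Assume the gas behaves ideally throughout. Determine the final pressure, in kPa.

58.0 kPa

V₁ = nRT₁/P₁ = 5.65×8.314×493/287 = 80.7 L.
Polytropic n=1.24: T₂ = T₁(V₁/V₂)^(n−1) = 493×(0.275)^0.24 = 362 K; P₂ = P₁(V₁/V₂)^n = 58.0 kPa.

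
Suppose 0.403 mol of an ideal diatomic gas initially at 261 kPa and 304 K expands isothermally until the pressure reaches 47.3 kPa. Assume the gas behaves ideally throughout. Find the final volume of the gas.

21.5 L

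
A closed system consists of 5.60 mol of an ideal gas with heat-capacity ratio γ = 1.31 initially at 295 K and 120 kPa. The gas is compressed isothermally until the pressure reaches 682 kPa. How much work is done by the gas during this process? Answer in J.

-23900 J

V₁ = nRT₁/P₁ = 5.60×8.314×295/120 = 114 L.
Isothermal: T stays 295 K; PV = const ⇒ V₂ = 20.1 L, P₂ = 682 kPa.
W = nRT ln(V₂/V₁) = 5.60×8.314×295×ln(0.176) = -23900 J.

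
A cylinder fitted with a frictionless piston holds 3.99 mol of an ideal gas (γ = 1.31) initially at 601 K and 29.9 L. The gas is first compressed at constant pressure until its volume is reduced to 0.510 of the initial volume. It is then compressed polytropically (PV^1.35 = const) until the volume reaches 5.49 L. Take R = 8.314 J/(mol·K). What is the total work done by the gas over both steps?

P₁ = nRT₁/V₁ = 3.99×8.314×601/29.9 = 667 kPa.
Step 1 — Isobaric: P stays 667 kPa; V/T = const ⇒ T₂ = 307 K, V₂ = 15.2 L.
W = PΔV = 667×(15.2−29.9) kPa·L = -9770 J.
ΔU = nCvΔT = 3.99×26.8×(307−601) = -31500 J.
Q = ΔU + W = nCpΔT = -41300 J.
State after step 1: P = 667 kPa, V = 15.2 L, T = 307 K.
Step 2 — Polytropic n=1.35: T₂ = T₁(V₁/V₂)^(n−1) = 307×(2.78)^0.35 = 438 K; P₂ = P₁(V₁/V₂)^n = 2650 kPa.
W = (P₁V₁−P₂V₂)/(n−1) = (667×15.2−2650×5.49)/0.35 = -12500 J.
ΔU = nCvΔT = 3.99×26.8×(438−307) = 14100 J.
Q = ΔU + W = 1610 J.
Net over both steps: W = -22300 J, Q = -39700 J, ΔU = -17400 J.

-22300 J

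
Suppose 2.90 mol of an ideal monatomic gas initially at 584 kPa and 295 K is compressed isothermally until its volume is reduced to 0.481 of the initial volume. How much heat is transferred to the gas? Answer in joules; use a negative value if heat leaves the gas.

-5210 J

V₁ = nRT₁/P₁ = 2.90×8.314×295/584 = 12.2 L.
Isothermal: T stays 295 K; PV = const ⇒ V₂ = 5.86 L, P₂ = 1210 kPa.
ΔU = 0 (ideal gas, T constant).
W = nRT ln(V₂/V₁) = 2.90×8.314×295×ln(0.481) = -5210 J.
Q = ΔU + W = -5210 J.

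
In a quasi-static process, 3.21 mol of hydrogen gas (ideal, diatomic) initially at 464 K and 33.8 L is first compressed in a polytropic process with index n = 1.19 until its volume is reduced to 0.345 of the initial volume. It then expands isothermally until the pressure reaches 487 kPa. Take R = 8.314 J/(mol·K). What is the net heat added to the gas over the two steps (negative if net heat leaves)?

P₁ = nRT₁/V₁ = 3.21×8.314×464/33.8 = 366 kPa.
Step 1 — Polytropic n=1.19: T₂ = T₁(V₁/V₂)^(n−1) = 464×(2.90)^0.19 = 568 K; P₂ = P₁(V₁/V₂)^n = 1300 kPa.
W = (P₁V₁−P₂V₂)/(n−1) = (366×33.8−1300×11.7)/0.19 = -14600 J.
ΔU = nCvΔT = 3.21×20.8×(568−464) = 6940 J.
Q = ΔU + W = -7670 J.
State after step 1: P = 1300 kPa, V = 11.7 L, T = 568 K.
Step 2 — Isothermal: T stays 568 K; PV = const ⇒ V₂ = 31.1 L, P₂ = 487 kPa.
ΔU = 0 (ideal gas, T constant).
W = nRT ln(V₂/V₁) = 3.21×8.314×568×ln(2.67) = 14900 J.
Q = ΔU + W = 14900 J.
Net over both steps: W = 277 J, Q = 7210 J, ΔU = 6940 J.

7210 J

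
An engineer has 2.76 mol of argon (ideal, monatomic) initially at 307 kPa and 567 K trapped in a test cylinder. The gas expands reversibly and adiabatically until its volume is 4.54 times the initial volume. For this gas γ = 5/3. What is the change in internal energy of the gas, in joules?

-12400 J

V₁ = nRT₁/P₁ = 2.76×8.314×567/307 = 42.4 L.
Adiabatic: TV^(γ−1) = const ⇒ T₂ = 567×(0.220)^0.667 = 207 K; PV^γ = const ⇒ P₂ = 24.7 kPa.
For an ideal gas ΔU = nCvΔT with Cv = (3/2)R = 12.5 J/(mol·K).
ΔU = 2.76×12.5×(207−567) = -12400 J.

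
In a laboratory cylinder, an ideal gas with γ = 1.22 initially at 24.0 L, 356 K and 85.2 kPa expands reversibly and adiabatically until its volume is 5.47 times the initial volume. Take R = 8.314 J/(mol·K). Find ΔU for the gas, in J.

-2900 J

n = P₁V₁/(RT₁) = 85.2×24.0/(8.314×356) = 0.691 mol.
Adiabatic: TV^(γ−1) = const ⇒ T₂ = 356×(0.183)^0.220 = 245 K; PV^γ = const ⇒ P₂ = 10.7 kPa.
For an ideal gas ΔU = nCvΔT with Cv = R/(γ−1) = 37.8 J/(mol·K).
ΔU = 0.691×37.8×(245−356) = -2900 J.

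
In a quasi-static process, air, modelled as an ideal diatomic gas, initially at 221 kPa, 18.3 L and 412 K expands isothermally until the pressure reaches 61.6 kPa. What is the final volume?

65.7 L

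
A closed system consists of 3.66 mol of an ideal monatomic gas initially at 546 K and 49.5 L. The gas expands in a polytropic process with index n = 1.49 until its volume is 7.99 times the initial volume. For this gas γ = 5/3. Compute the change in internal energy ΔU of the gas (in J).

P₁ = nRT₁/V₁ = 3.66×8.314×546/49.5 = 336 kPa.
Polytropic n=1.49: T₂ = T₁(V₁/V₂)^(n−1) = 546×(0.125)^0.49 = 197 K; P₂ = P₁(V₁/V₂)^n = 15.2 kPa.
For an ideal gas ΔU = nCvΔT with Cv = (3/2)R = 12.5 J/(mol·K).
ΔU = 3.66×12.5×(197−546) = -15900 J.

-15900 J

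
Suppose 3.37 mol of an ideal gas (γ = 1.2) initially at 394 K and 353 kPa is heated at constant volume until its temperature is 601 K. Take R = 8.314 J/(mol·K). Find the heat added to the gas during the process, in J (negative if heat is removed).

29000 J

V₁ = nRT₁/P₁ = 3.37×8.314×394/353 = 31.3 L.
Isochoric: V stays 31.3 L; P/T = const ⇒ T₂ = 601 K, P₂ = 538 kPa.
W = 0 (no volume change).
ΔU = nCvΔT = 3.37×41.6×(601−394) = 29000 J.
Q = ΔU = 29000 J.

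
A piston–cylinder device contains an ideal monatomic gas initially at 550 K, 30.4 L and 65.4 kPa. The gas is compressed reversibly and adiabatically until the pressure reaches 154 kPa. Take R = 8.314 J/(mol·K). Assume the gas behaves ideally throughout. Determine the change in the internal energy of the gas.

n = P₁V₁/(RT₁) = 65.4×30.4/(8.314×550) = 0.435 mol.
Adiabatic: T₂/T₁ = (P₂/P₁)^((γ−1)/γ) ⇒ T₂ = 550×(2.35)^0.400 = 775 K; V₂ = 18.2 L.
For an ideal gas ΔU = nCvΔT with Cv = (3/2)R = 12.5 J/(mol·K).
ΔU = 0.435×12.5×(775−550) = 1220 J.

1220 J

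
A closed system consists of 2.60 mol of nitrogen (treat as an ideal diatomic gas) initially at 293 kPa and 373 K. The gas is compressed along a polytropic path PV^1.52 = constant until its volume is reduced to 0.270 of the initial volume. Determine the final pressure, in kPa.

V₁ = nRT₁/P₁ = 2.60×8.314×373/293 = 27.5 L.
Polytropic n=1.52: T₂ = T₁(V₁/V₂)^(n−1) = 373×(3.70)^0.52 = 737 K; P₂ = P₁(V₁/V₂)^n = 2140 kPa.

2140 kPa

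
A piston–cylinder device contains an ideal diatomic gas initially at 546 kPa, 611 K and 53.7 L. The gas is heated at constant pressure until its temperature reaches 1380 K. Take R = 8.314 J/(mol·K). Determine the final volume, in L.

121 L

Isobaric: P stays 546 kPa; V/T = const ⇒ T₂ = 1380 K, V₂ = 121 L.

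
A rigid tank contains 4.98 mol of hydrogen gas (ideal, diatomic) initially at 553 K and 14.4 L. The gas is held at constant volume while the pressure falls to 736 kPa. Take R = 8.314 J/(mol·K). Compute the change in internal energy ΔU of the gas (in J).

P₁ = nRT₁/V₁ = 4.98×8.314×553/14.4 = 1590 kPa.
Isochoric: V stays 14.4 L; P/T = const ⇒ T₂ = 256 K, P₂ = 736 kPa.
For an ideal gas ΔU = nCvΔT with Cv = (5/2)R = 20.8 J/(mol·K).
ΔU = 4.98×20.8×(256−553) = -30700 J.

-30700 J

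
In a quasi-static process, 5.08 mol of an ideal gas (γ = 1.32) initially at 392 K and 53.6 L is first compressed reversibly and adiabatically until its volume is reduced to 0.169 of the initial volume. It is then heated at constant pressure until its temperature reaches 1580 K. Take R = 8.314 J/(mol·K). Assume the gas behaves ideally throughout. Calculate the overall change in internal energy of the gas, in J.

P₁ = nRT₁/V₁ = 5.08×8.314×392/53.6 = 309 kPa.
Step 1 — Adiabatic: TV^(γ−1) = const ⇒ T₂ = 392×(5.92)^0.320 = 692 K; PV^γ = const ⇒ P₂ = 3230 kPa.
ΔU = nCvΔT = 5.08×26.0×(692−392) = 39600 J.
Q = 0 for an adiabatic process, so W = −ΔU = -39600 J.
State after step 1: P = 3230 kPa, V = 9.06 L, T = 692 K.
Step 2 — Isobaric: P stays 3230 kPa; V/T = const ⇒ T₂ = 1580 K, V₂ = 20.7 L.
W = PΔV = 3230×(20.7−9.06) kPa·L = 37500 J.
ΔU = nCvΔT = 5.08×26.0×(1580−692) = 117000 J.
Q = ΔU + W = nCpΔT = 155000 J.
Net over both steps: W = -2160 J, Q = 155000 J, ΔU = 157000 J.

157000 J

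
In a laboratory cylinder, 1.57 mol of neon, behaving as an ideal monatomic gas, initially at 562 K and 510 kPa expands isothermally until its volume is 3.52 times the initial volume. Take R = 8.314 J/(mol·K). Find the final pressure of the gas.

V₁ = nRT₁/P₁ = 1.57×8.314×562/510 = 14.4 L.
Isothermal: T stays 562 K; PV = const ⇒ V₂ = 50.6 L, P₂ = 145 kPa.

145 kPa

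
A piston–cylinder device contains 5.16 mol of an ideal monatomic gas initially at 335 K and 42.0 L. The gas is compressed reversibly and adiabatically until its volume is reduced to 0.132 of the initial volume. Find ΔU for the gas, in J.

P₁ = nRT₁/V₁ = 5.16×8.314×335/42.0 = 342 kPa.
Adiabatic: TV^(γ−1) = const ⇒ T₂ = 335×(7.58)^0.667 = 1290 K; PV^γ = const ⇒ P₂ = 10000 kPa.
For an ideal gas ΔU = nCvΔT with Cv = (3/2)R = 12.5 J/(mol·K).
ΔU = 5.16×12.5×(1290−335) = 61600 J.

61600 J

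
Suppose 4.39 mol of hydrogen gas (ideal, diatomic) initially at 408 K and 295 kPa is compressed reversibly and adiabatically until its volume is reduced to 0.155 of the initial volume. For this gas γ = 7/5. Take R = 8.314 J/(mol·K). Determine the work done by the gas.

V₁ = nRT₁/P₁ = 4.39×8.314×408/295 = 50.5 L.
Adiabatic: TV^(γ−1) = const ⇒ T₂ = 408×(6.45)^0.400 = 860 K; PV^γ = const ⇒ P₂ = 4010 kPa.
ΔU = nCvΔT = 4.39×20.8×(860−408) = 41200 J.
Q = 0 for an adiabatic process, so W = −ΔU = -41200 J.

-41200 J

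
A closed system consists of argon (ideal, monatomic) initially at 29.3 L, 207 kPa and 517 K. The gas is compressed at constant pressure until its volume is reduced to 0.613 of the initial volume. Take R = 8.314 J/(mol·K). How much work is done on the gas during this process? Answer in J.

2350 J

n = P₁V₁/(RT₁) = 207×29.3/(8.314×517) = 1.41 mol.
Isobaric: P stays 207 kPa; V/T = const ⇒ T₂ = 317 K, V₂ = 18.0 L.
W = PΔV = 207×(18.0−29.3) kPa·L = -2350 J.
Work done on the gas = −W_by = 2350 J.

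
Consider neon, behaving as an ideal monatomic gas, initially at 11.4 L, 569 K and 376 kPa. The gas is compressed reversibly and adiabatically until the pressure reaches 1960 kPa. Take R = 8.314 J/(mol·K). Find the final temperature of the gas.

1100 K

Adiabatic: T₂/T₁ = (P₂/P₁)^((γ−1)/γ) ⇒ T₂ = 569×(5.21)^0.400 = 1100 K; V₂ = 4.23 L.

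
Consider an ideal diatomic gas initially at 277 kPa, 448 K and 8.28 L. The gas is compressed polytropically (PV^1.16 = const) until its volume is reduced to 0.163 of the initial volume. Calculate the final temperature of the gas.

Polytropic n=1.16: T₂ = T₁(V₁/V₂)^(n−1) = 448×(6.13)^0.16 = 599 K; P₂ = P₁(V₁/V₂)^n = 2270 kPa.

599 K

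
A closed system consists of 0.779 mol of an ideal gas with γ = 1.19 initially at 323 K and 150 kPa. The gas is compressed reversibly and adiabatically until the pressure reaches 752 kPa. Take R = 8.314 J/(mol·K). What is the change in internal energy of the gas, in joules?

3230 J

V₁ = nRT₁/P₁ = 0.779×8.314×323/150 = 13.9 L.
Adiabatic: T₂/T₁ = (P₂/P₁)^((γ−1)/γ) ⇒ T₂ = 323×(5.01)^0.160 = 418 K; V₂ = 3.60 L.
For an ideal gas ΔU = nCvΔT with Cv = R/(γ−1) = 43.8 J/(mol·K).
ΔU = 0.779×43.8×(418−323) = 3230 J.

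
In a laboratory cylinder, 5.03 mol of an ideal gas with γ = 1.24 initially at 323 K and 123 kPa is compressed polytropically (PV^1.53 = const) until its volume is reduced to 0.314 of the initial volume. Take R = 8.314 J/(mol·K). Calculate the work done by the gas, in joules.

V₁ = nRT₁/P₁ = 5.03×8.314×323/123 = 110 L.
Polytropic n=1.53: T₂ = T₁(V₁/V₂)^(n−1) = 323×(3.18)^0.53 = 597 K; P₂ = P₁(V₁/V₂)^n = 724 kPa.
W = (P₁V₁−P₂V₂)/(n−1) = (123×110−724×34.5)/0.53 = -21600 J.

-21600 J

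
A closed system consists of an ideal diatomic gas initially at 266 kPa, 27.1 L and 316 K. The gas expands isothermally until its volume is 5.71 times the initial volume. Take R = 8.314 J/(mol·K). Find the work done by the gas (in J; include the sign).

12600 J

n = P₁V₁/(RT₁) = 266×27.1/(8.314×316) = 2.74 mol.
Isothermal: T stays 316 K; PV = const ⇒ V₂ = 155 L, P₂ = 46.6 kPa.
W = nRT ln(V₂/V₁) = 2.74×8.314×316×ln(5.71) = 12600 J.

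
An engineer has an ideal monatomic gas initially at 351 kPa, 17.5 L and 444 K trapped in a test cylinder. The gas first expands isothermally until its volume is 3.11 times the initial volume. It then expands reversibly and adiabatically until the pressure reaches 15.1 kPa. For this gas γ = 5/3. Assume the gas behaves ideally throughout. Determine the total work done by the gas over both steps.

12100 J

n = P₁V₁/(RT₁) = 351×17.5/(8.314×444) = 1.66 mol.
Step 1 — Isothermal: T stays 444 K; PV = const ⇒ V₂ = 54.4 L, P₂ = 113 kPa.
ΔU = 0 (ideal gas, T constant).
W = nRT ln(V₂/V₁) = 1.66×8.314×444×ln(3.11) = 6970 J.
Q = ΔU + W = 6970 J.
State after step 1: P = 113 kPa, V = 54.4 L, T = 444 K.
Step 2 — Adiabatic: T₂/T₁ = (P₂/P₁)^((γ−1)/γ) ⇒ T₂ = 444×(0.134)^0.400 = 199 K; V₂ = 182 L.
ΔU = nCvΔT = 1.66×12.5×(199−444) = -5090 J.
Q = 0 for an adiabatic process, so W = −ΔU = 5090 J.
Net over both steps: W = 12100 J, Q = 6970 J, ΔU = -5090 J.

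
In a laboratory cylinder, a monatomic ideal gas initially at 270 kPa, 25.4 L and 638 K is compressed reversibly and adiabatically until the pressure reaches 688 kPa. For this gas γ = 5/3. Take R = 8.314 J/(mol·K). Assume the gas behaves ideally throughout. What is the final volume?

14.5 L

Adiabatic: T₂/T₁ = (P₂/P₁)^((γ−1)/γ) ⇒ T₂ = 638×(2.55)^0.400 = 927 K; V₂ = 14.5 L.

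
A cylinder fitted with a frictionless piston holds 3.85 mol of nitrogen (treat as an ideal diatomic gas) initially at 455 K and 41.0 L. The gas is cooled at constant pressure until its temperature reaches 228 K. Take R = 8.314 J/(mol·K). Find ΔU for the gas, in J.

-18200 J

P₁ = nRT₁/V₁ = 3.85×8.314×455/41.0 = 355 kPa.
Isobaric: P stays 355 kPa; V/T = const ⇒ T₂ = 228 K, V₂ = 20.5 L.
For an ideal gas ΔU = nCvΔT with Cv = (5/2)R = 20.8 J/(mol·K).
ΔU = 3.85×20.8×(228−455) = -18200 J.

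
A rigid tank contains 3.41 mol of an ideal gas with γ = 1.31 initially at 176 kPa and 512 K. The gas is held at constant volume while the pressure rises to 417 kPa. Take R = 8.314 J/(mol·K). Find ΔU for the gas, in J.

64100 J

V₁ = nRT₁/P₁ = 3.41×8.314×512/176 = 82.5 L.
Isochoric: V stays 82.5 L; P/T = const ⇒ T₂ = 1210 K, P₂ = 417 kPa.
For an ideal gas ΔU = nCvΔT with Cv = R/(γ−1) = 26.8 J/(mol·K).
ΔU = 3.41×26.8×(1210−512) = 64100 J.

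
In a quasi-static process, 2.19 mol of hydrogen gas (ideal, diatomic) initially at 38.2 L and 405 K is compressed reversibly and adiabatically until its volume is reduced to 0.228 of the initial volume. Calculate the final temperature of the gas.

732 K

P₁ = nRT₁/V₁ = 2.19×8.314×405/38.2 = 193 kPa.
Adiabatic: TV^(γ−1) = const ⇒ T₂ = 405×(4.39)^0.400 = 732 K; PV^γ = const ⇒ P₂ = 1530 kPa.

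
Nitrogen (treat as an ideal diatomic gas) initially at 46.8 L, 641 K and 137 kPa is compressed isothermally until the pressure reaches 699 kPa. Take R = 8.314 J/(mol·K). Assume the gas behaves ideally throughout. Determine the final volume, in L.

Isothermal: T stays 641 K; PV = const ⇒ V₂ = 9.17 L, P₂ = 699 kPa.

9.17 L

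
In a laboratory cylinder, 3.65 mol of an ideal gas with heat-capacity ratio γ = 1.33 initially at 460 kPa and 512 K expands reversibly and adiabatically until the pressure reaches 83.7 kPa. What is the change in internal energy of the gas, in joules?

V₁ = nRT₁/P₁ = 3.65×8.314×512/460 = 33.8 L.
Adiabatic: T₂/T₁ = (P₂/P₁)^((γ−1)/γ) ⇒ T₂ = 512×(0.182)^0.248 = 335 K; V₂ = 122 L.
For an ideal gas ΔU = nCvΔT with Cv = R/(γ−1) = 25.2 J/(mol·K).
ΔU = 3.65×25.2×(335−512) = -16200 J.

-16200 J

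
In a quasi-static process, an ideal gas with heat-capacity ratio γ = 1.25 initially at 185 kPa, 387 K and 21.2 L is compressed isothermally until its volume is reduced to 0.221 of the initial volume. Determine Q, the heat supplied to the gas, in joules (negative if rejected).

n = P₁V₁/(RT₁) = 185×21.2/(8.314×387) = 1.22 mol.
Isothermal: T stays 387 K; PV = const ⇒ V₂ = 4.69 L, P₂ = 837 kPa.
ΔU = 0 (ideal gas, T constant).
W = nRT ln(V₂/V₁) = 1.22×8.314×387×ln(0.221) = -5920 J.
Q = ΔU + W = -5920 J.

-5920 J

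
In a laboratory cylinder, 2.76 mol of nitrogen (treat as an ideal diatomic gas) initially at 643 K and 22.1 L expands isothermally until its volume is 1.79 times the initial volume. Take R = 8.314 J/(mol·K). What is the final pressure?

P₁ = nRT₁/V₁ = 2.76×8.314×643/22.1 = 668 kPa.
Isothermal: T stays 643 K; PV = const ⇒ V₂ = 39.6 L, P₂ = 373 kPa.

373 kPa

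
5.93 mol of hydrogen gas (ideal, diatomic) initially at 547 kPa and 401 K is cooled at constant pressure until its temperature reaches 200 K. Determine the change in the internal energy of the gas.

V₁ = nRT₁/P₁ = 5.93×8.314×401/547 = 36.1 L.
Isobaric: P stays 547 kPa; V/T = const ⇒ T₂ = 200 K, V₂ = 18.0 L.
For an ideal gas ΔU = nCvΔT with Cv = (5/2)R = 20.8 J/(mol·K).
ΔU = 5.93×20.8×(200−401) = -24800 J.

-24800 J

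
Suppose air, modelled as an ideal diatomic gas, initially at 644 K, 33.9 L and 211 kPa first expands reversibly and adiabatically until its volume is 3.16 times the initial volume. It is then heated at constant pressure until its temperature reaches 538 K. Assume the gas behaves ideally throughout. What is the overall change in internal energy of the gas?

n = P₁V₁/(RT₁) = 211×33.9/(8.314×644) = 1.34 mol.
Step 1 — Adiabatic: TV^(γ−1) = const ⇒ T₂ = 644×(0.316)^0.400 = 406 K; PV^γ = const ⇒ P₂ = 42.1 kPa.
ΔU = nCvΔT = 1.34×20.8×(406−644) = -6600 J.
Q = 0 for an adiabatic process, so W = −ΔU = 6600 J.
State after step 1: P = 42.1 kPa, V = 107 L, T = 406 K.
Step 2 — Isobaric: P stays 42.1 kPa; V/T = const ⇒ T₂ = 538 K, V₂ = 142 L.
W = PΔV = 42.1×(142−107) kPa·L = 1460 J.
ΔU = nCvΔT = 1.34×20.8×(538−406) = 3650 J.
Q = ΔU + W = nCpΔT = 5110 J.
Net over both steps: W = 8060 J, Q = 5110 J, ΔU = -2940 J.

-2940 J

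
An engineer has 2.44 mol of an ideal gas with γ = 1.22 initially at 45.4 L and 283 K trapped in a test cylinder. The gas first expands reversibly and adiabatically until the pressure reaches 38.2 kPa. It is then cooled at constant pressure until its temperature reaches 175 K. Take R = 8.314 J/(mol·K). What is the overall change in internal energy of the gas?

-9960 J

P₁ = nRT₁/V₁ = 2.44×8.314×283/45.4 = 126 kPa.
Step 1 — Adiabatic: T₂/T₁ = (P₂/P₁)^((γ−1)/γ) ⇒ T₂ = 283×(0.302)^0.180 = 228 K; V₂ = 121 L.
ΔU = nCvΔT = 2.44×37.8×(228−283) = -5070 J.
Q = 0 for an adiabatic process, so W = −ΔU = 5070 J.
State after step 1: P = 38.2 kPa, V = 121 L, T = 228 K.
Step 2 — Isobaric: P stays 38.2 kPa; V/T = const ⇒ T₂ = 175 K, V₂ = 92.9 L.
W = PΔV = 38.2×(92.9−121) kPa·L = -1080 J.
ΔU = nCvΔT = 2.44×37.8×(175−228) = -4890 J.
Q = ΔU + W = nCpΔT = -5970 J.
Net over both steps: W = 3990 J, Q = -5970 J, ΔU = -9960 J.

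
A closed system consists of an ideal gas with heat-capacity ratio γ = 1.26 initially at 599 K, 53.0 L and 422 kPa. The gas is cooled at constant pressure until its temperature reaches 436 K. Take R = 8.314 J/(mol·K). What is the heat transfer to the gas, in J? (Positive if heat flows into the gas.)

-29500 J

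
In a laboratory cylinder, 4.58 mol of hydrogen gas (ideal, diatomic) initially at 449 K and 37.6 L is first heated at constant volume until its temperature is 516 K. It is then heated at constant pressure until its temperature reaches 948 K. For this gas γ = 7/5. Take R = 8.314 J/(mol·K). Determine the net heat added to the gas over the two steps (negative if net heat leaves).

64000 J

P₁ = nRT₁/V₁ = 4.58×8.314×449/37.6 = 455 kPa.
Step 1 — Isochoric: V stays 37.6 L; P/T = const ⇒ T₂ = 516 K, P₂ = 523 kPa.
W = 0 (no volume change).
ΔU = nCvΔT = 4.58×20.8×(516−449) = 6380 J.
Q = ΔU = 6380 J.
State after step 1: P = 523 kPa, V = 37.6 L, T = 516 K.
Step 2 — Isobaric: P stays 523 kPa; V/T = const ⇒ T₂ = 948 K, V₂ = 69.1 L.
W = PΔV = 523×(69.1−37.6) kPa·L = 16400 J.
ΔU = nCvΔT = 4.58×20.8×(948−516) = 41100 J.
Q = ΔU + W = nCpΔT = 57600 J.
Net over both steps: W = 16400 J, Q = 64000 J, ΔU = 47500 J.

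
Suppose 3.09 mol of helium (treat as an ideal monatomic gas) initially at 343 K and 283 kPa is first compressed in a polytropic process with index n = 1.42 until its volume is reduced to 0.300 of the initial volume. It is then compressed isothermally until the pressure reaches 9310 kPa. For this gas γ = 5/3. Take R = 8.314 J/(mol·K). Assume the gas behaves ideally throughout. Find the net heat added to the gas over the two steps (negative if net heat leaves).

V₁ = nRT₁/P₁ = 3.09×8.314×343/283 = 31.1 L.
Step 1 — Polytropic n=1.42: T₂ = T₁(V₁/V₂)^(n−1) = 343×(3.33)^0.42 = 569 K; P₂ = P₁(V₁/V₂)^n = 1560 kPa.
W = (P₁V₁−P₂V₂)/(n−1) = (283×31.1−1560×9.34)/0.42 = -13800 J.
ΔU = nCvΔT = 3.09×12.5×(569−343) = 8700 J.
Q = ΔU + W = -5110 J.
State after step 1: P = 1560 kPa, V = 9.34 L, T = 569 K.
Step 2 — Isothermal: T stays 569 K; PV = const ⇒ V₂ = 1.57 L, P₂ = 9310 kPa.
ΔU = 0 (ideal gas, T constant).
W = nRT ln(V₂/V₁) = 3.09×8.314×569×ln(0.168) = -26100 J.
Q = ΔU + W = -26100 J.
Net over both steps: W = -39900 J, Q = -31200 J, ΔU = 8700 J.

-31200 J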